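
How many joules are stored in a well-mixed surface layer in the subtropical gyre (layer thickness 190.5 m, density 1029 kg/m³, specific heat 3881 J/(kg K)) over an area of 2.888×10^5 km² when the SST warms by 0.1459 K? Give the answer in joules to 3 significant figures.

3.21×10^19 J

Areal heat capacity C = ρ c_p D = 1029 × 3881 × 190.5 = 7.61×10^8 J/(m^2 K).
Heat per unit area: q = C ΔT = 7.61×10^8 × 0.1459 = 1.11×10^8 J/m².
Total heat: Q = q × A = 1.11×10^8 × (2.888×10^5 × 10⁶ m²) = 3.21×10^19 J.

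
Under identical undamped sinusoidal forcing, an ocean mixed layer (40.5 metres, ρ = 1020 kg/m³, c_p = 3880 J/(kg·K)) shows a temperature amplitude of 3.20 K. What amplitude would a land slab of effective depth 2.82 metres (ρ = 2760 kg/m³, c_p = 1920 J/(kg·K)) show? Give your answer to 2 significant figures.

C_ocean = 1.60×10^8 J/(m²·K); C_land = 1.49×10^7 J/(m²·K).
A ∝ 1/C ⇒ A_land = A_ocean × C_ocean/C_land = 3.20 × 10.7 = 34.3 K.

34 K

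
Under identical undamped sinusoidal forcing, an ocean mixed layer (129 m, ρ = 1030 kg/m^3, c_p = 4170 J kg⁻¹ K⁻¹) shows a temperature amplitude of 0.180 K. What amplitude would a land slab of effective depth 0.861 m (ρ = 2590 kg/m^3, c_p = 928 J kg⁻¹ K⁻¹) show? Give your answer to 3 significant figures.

48.2 K

C_ocean = 5.54×10^8 J/(m²·K); C_land = 2.07×10^6 J/(m²·K).
A ∝ 1/C ⇒ A_land = A_ocean × C_ocean/C_land = 0.180 × 268 = 48.2 K.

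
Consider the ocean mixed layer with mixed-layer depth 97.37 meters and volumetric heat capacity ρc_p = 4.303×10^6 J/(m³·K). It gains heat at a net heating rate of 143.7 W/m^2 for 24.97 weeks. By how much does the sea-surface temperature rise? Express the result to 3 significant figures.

5.18 K

Areal heat capacity C = ρc_p × D = 4.303×10^6 × 97.37 = 4.19×10^8 J m⁻² K⁻¹.
Net heat input Q = F Δt = 143.7 × (24.97 weeks × 6.048×10^5 s/week) = 2.17×10^9 J/m².
ΔT = Q / C = 2.17×10^9 / 4.19×10^8 = 5.18 K.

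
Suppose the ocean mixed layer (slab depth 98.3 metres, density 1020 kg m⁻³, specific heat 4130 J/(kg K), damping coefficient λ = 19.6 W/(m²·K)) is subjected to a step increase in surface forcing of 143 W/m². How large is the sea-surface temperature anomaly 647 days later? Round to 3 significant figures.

6.78 K

Areal heat capacity C = ρ c_p D = 1020 × 4130 × 98.3 = 4.14×10^8 J m⁻² K⁻¹.
τ = C / λ = 4.14×10^8 / 19.6 = 2.11×10^7 s.
Equilibrium anomaly ΔT_eq = F / λ = 143 / 19.6 = 7.30 K.
t = 647 days = 5.59×10^7 s, so t/τ = 2.65.
ΔT(t) = ΔT_eq (1 − e^(−t/τ)) = 7.30 × (1 − e^−2.65) = 6.78 K.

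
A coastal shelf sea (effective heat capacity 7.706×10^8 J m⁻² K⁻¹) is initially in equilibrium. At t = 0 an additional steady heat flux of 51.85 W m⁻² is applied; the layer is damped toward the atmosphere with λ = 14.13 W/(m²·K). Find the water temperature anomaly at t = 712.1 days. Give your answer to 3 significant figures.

2.48 K

Areal heat capacity C = 7.706×10^8 J m⁻² K⁻¹ (given).
τ = C / λ = 7.71×10^8 / 14.13 = 5.45×10^7 s.
Equilibrium anomaly ΔT_eq = F / λ = 51.85 / 14.13 = 3.67 K.
t = 712.1 days = 6.15×10^7 s, so t/τ = 1.13.
ΔT(t) = ΔT_eq (1 − e^(−t/τ)) = 3.67 × (1 − e^−1.13) = 2.48 K.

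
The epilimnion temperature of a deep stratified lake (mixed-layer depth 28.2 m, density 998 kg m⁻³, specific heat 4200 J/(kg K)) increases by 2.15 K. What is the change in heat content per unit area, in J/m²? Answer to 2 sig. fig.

2.5×10^8

Areal heat capacity C = ρ c_p D = 998 × 4200 × 28.2 = 1.18×10^8 J m⁻² K⁻¹.
ΔQ = C ΔT = 1.18×10^8 × 2.15 = 2.54×10^8 J/m².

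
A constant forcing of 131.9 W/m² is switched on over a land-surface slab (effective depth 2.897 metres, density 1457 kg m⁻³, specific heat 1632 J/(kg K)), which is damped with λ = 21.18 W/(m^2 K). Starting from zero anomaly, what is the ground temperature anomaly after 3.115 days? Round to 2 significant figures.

Areal heat capacity C = ρ c_p D = 1457 × 1632 × 2.897 = 6.89×10^6 J m⁻² K⁻¹.
τ = C / λ = 6.89×10^6 / 21.18 = 3.25×10^5 s.
Equilibrium anomaly ΔT_eq = F / λ = 131.9 / 21.18 = 6.23 K.
t = 3.115 days = 2.69×10^5 s, so t/τ = 0.828.
ΔT(t) = ΔT_eq (1 − e^(−t/τ)) = 6.23 × (1 − e^−0.828) = 3.51 K.

3.5 K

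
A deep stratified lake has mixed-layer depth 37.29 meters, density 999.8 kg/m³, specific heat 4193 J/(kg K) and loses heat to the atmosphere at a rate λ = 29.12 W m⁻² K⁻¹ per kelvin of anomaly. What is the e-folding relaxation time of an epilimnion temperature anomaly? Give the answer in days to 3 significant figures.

Areal heat capacity C = ρ c_p D = 999.8 × 4193 × 37.29 = 1.56×10^8 J m⁻² K⁻¹.
Relaxation time τ = C / λ = 1.56×10^8 / 29.12 = 5.37×10^6 s.
In days: 5.37×10^6 s / (86400 s/day) = 62.1 days.

62.1 days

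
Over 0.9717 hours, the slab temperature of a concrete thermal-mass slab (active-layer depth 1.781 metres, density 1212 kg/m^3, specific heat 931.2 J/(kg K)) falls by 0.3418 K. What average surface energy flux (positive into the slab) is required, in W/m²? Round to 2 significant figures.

-200

Areal heat capacity C = ρ c_p D = 1212 × 931.2 × 1.781 = 2.01×10^6 J m⁻² K⁻¹.
Required heat per unit area: Q = C ΔT = 2.01×10^6 × -0.3418 = -6.87×10^5 J/m².
Flux F = Q / Δt = -6.87×10^5 / 3500 s = -196 W/m².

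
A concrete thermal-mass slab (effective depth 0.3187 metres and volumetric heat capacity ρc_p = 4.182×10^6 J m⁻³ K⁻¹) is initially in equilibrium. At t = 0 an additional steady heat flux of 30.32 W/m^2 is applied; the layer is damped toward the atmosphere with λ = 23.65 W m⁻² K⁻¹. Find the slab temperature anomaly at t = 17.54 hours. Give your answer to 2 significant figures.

Areal heat capacity C = ρc_p × D = 4.182×10^6 × 0.3187 = 1.33×10^6 J/(m^2 K).
τ = C / λ = 1.33×10^6 / 23.65 = 56400 s.
Equilibrium anomaly ΔT_eq = F / λ = 30.32 / 23.65 = 1.28 K.
t = 17.54 hours = 63100 s, so t/τ = 1.12.
ΔT(t) = ΔT_eq (1 − e^(−t/τ)) = 1.28 × (1 − e^−1.12) = 0.864 K.

0.86 K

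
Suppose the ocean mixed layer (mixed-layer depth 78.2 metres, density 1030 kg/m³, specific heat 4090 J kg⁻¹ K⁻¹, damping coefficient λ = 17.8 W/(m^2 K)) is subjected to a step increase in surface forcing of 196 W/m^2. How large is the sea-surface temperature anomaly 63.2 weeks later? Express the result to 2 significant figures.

Areal heat capacity C = ρ c_p D = 1030 × 4090 × 78.2 = 3.29×10^8 J m⁻² K⁻¹.
τ = C / λ = 3.29×10^8 / 17.8 = 1.85×10^7 s.
Equilibrium anomaly ΔT_eq = F / λ = 196 / 17.8 = 11.0 K.
t = 63.2 weeks = 3.82×10^7 s, so t/τ = 2.07.
ΔT(t) = ΔT_eq (1 − e^(−t/τ)) = 11.0 × (1 − e^−2.07) = 9.62 K.

9.6 K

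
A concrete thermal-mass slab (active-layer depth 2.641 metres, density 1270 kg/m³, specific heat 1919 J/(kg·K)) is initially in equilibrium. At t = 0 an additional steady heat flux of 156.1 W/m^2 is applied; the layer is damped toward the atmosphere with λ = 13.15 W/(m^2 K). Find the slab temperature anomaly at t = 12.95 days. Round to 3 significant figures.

Areal heat capacity C = ρ c_p D = 1270 × 1919 × 2.641 = 6.44×10^6 J/(m²·K).
τ = C / λ = 6.44×10^6 / 13.15 = 4.89×10^5 s.
Equilibrium anomaly ΔT_eq = F / λ = 156.1 / 13.15 = 11.9 K.
t = 12.95 days = 1.12×10^6 s, so t/τ = 2.29.
ΔT(t) = ΔT_eq (1 − e^(−t/τ)) = 11.9 × (1 − e^−2.29) = 10.7 K.

10.7 K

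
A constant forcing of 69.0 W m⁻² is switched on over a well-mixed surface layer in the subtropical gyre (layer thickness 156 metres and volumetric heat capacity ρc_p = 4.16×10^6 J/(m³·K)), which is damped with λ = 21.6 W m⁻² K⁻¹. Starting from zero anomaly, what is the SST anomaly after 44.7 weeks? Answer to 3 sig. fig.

Areal heat capacity C = ρc_p × D = 4.16×10^6 × 156 = 6.49×10^8 J/(m^2 K).
τ = C / λ = 6.49×10^8 / 21.6 = 3.00×10^7 s.
Equilibrium anomaly ΔT_eq = F / λ = 69.0 / 21.6 = 3.19 K.
t = 44.7 weeks = 2.70×10^7 s, so t/τ = 0.900.
ΔT(t) = ΔT_eq (1 − e^(−t/τ)) = 3.19 × (1 − e^−0.900) = 1.90 K.

1.90 K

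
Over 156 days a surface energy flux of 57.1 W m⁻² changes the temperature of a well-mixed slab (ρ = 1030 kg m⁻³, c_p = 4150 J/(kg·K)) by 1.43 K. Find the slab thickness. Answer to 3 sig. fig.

126 m

Heat input Q = F Δt = 57.1 × 1.35×10^7 s = 7.70×10^8 J/m².
Required areal heat capacity C = Q / ΔT = 5.38×10^8 J/(m²·K).
Depth D = C / (ρ c_p) = 5.38×10^8 / (1030 × 4150) = 126 m.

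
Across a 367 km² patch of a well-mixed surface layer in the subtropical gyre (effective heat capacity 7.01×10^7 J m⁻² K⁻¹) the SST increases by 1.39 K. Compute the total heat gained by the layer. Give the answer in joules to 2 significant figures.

3.6×10^16 J

Areal heat capacity C = 7.01×10^7 J m⁻² K⁻¹ (given).
Heat per unit area: q = C ΔT = 7.01×10^7 × 1.39 = 9.74×10^7 J/m².
Total heat: Q = q × A = 9.74×10^7 × (367 × 10⁶ m²) = 3.58×10^16 J.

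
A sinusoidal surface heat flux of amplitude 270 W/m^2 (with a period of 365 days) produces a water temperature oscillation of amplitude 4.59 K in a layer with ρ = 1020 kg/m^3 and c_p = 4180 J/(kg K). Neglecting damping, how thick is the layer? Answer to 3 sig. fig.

ω = 2π / 3.15×10^7 s = 1.99×10^-7 s⁻¹.
Required C = F₀ / (A ω) = 270 / (4.59 × 1.99×10^-7) = 2.95×10^8 J/(m²·K).
D = C / (ρ c_p) = 2.95×10^8 / (1020 × 4180) = 69.2 m.

69.2 m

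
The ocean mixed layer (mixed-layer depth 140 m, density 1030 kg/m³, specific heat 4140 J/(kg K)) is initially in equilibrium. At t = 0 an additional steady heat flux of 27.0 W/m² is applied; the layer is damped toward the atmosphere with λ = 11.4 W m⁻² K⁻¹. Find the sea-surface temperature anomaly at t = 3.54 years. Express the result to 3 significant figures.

Areal heat capacity C = ρ c_p D = 1030 × 4140 × 140 = 5.97×10^8 J m⁻² K⁻¹.
τ = C / λ = 5.97×10^8 / 11.4 = 5.24×10^7 s.
Equilibrium anomaly ΔT_eq = F / λ = 27.0 / 11.4 = 2.37 K.
t = 3.54 years = 1.12×10^8 s, so t/τ = 2.13.
ΔT(t) = ΔT_eq (1 − e^(−t/τ)) = 2.37 × (1 − e^−2.13) = 2.09 K.

2.09 K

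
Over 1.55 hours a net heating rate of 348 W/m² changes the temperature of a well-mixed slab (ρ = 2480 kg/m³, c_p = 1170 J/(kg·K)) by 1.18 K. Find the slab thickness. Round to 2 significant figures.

Heat input Q = F Δt = 348 × 5580 s = 1.94×10^6 J/m².
Required areal heat capacity C = Q / ΔT = 1.65×10^6 J/(m²·K).
Depth D = C / (ρ c_p) = 1.65×10^6 / (2480 × 1170) = 0.567 m.

0.57 m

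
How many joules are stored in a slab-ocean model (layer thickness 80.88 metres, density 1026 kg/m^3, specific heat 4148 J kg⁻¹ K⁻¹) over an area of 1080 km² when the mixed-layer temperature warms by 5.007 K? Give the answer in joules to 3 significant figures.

Areal heat capacity C = ρ c_p D = 1026 × 4148 × 80.88 = 3.44×10^8 J m⁻² K⁻¹.
Heat per unit area: q = C ΔT = 3.44×10^8 × 5.007 = 1.72×10^9 J/m².
Total heat: Q = q × A = 1.72×10^9 × (1080 × 10⁶ m²) = 1.86×10^18 J.

1.86×10^18 J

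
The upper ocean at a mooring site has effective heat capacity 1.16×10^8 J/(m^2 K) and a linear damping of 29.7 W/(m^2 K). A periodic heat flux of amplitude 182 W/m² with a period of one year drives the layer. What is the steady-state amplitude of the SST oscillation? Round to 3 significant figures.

Areal heat capacity C = 1.16×10^8 J/(m^2 K) (given).
Angular frequency ω = 2π / T = 2π / 3.15×10^7 s = 1.99×10^-7 s⁻¹.
√((Cω)² + λ²) = √((23.1)² + 29.7²) = 37.6 W/(m²·K).
Amplitude A = F₀ / √((Cω)²+λ²) = 182 / 37.6 = 4.84 K.

4.84 K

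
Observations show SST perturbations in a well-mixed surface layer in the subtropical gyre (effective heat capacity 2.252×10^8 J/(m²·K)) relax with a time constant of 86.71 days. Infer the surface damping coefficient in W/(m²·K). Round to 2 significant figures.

30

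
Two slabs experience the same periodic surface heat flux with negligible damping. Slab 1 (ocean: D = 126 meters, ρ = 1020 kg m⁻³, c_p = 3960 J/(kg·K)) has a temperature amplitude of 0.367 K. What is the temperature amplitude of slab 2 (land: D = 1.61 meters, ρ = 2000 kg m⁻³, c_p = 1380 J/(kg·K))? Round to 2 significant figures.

42 K

C_ocean = 5.09×10^8 J/(m²·K); C_land = 4.44×10^6 J/(m²·K).
A ∝ 1/C ⇒ A_land = A_ocean × C_ocean/C_land = 0.367 × 115 = 42.0 K.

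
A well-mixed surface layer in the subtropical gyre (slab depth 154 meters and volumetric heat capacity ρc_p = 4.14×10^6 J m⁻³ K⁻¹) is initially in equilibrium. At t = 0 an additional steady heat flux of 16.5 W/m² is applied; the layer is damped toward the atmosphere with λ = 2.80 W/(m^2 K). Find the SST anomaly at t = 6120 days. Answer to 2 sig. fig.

5.3 K

Areal heat capacity C = ρc_p × D = 4.14×10^6 × 154 = 6.38×10^8 J/(m^2 K).
τ = C / λ = 6.38×10^8 / 2.80 = 2.28×10^8 s.
Equilibrium anomaly ΔT_eq = F / λ = 16.5 / 2.80 = 5.89 K.
t = 6120 days = 5.29×10^8 s, so t/τ = 2.32.
ΔT(t) = ΔT_eq (1 − e^(−t/τ)) = 5.89 × (1 − e^−2.32) = 5.32 K.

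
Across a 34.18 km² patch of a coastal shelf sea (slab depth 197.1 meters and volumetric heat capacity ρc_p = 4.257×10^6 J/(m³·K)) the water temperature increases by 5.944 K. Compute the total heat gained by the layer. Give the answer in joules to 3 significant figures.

1.70×10^17 J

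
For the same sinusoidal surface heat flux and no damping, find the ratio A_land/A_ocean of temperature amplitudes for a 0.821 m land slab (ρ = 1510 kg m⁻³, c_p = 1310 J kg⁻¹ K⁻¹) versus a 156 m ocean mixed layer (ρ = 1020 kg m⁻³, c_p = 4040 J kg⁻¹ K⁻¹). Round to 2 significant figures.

400

C_ocean = 1020 × 4040 × 156 = 6.43×10^8 J/(m²·K).
C_land = 1510 × 1310 × 0.821 = 1.62×10^6 J/(m²·K).
Undamped amplitude ∝ 1/C, so A_land/A_ocean = C_ocean/C_land = 396.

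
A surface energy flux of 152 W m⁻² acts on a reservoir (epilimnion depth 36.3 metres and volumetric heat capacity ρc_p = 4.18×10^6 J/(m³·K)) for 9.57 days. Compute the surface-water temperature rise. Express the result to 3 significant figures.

0.828 K

Areal heat capacity C = ρc_p × D = 4.18×10^6 × 36.3 = 1.52×10^8 J m⁻² K⁻¹.
Net heat input Q = F Δt = 152 × (9.57 days × 86400 s/day) = 1.26×10^8 J/m².
ΔT = Q / C = 1.26×10^8 / 1.52×10^8 = 0.828 K.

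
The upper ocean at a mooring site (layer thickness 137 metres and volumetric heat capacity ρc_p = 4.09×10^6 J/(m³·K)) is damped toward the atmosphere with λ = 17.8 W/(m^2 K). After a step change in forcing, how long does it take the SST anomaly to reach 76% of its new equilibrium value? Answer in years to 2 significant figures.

Areal heat capacity C = ρc_p × D = 4.09×10^6 × 137 = 5.60×10^8 J/(m^2 K).
τ = C / λ = 5.60×10^8 / 17.8 = 3.15×10^7 s.
Fraction reached: 1 − e^(−t/τ) = 0.76 ⇒ t = −τ ln(1 − 0.76) = τ × 1.43.
t = 4.49×10^7 s = 1.42 years.

1.4 years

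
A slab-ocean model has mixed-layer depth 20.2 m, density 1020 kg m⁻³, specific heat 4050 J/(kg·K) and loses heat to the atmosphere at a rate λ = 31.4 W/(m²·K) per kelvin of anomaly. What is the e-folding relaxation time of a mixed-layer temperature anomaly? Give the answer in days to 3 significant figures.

Areal heat capacity C = ρ c_p D = 1020 × 4050 × 20.2 = 8.34×10^7 J/(m²·K).
Relaxation time τ = C / λ = 8.34×10^7 / 31.4 = 2.66×10^6 s.
In days: 2.66×10^6 s / (86400 s/day) = 30.8 days.

30.8 days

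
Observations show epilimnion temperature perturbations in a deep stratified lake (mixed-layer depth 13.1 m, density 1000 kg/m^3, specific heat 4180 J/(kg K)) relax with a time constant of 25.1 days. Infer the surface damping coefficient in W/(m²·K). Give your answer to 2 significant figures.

Areal heat capacity C = ρ c_p D = 1000 × 4180 × 13.1 = 5.48×10^7 J/(m^2 K).
τ = 25.1 days = 2.17×10^6 s.
λ = C / τ = 5.48×10^7 / 2.17×10^6 = 25.2 W/(m²·K).

25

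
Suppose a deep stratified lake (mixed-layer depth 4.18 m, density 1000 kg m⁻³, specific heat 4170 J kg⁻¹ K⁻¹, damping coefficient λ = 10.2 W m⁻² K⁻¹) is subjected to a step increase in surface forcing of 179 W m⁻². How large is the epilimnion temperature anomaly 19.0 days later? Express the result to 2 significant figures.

11 K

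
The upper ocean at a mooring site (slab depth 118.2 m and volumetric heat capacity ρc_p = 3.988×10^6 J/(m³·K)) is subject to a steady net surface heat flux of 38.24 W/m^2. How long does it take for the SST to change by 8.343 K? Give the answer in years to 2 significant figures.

3.3 years

Areal heat capacity C = ρc_p × D = 3.988×10^6 × 118.2 = 4.71×10^8 J/(m²·K).
Time required: Δt = C ΔT / F = 4.71×10^8 × 8.343 / 38.24 = 1.03×10^8 s.
In years: 1.03×10^8 s / (3.156×10^7 s/year) = 3.26 years.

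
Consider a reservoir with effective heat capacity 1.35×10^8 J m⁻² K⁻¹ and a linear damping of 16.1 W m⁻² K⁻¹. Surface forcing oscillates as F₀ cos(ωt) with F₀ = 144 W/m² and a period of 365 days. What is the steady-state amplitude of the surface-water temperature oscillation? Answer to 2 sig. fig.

Areal heat capacity C = 1.35×10^8 J m⁻² K⁻¹ (given).
Angular frequency ω = 2π / T = 2π / 3.15×10^7 s = 1.99×10^-7 s⁻¹.
√((Cω)² + λ²) = √((26.9)² + 16.1²) = 31.3 W/(m²·K).
Amplitude A = F₀ / √((Cω)²+λ²) = 144 / 31.3 = 4.59 K.

4.6 K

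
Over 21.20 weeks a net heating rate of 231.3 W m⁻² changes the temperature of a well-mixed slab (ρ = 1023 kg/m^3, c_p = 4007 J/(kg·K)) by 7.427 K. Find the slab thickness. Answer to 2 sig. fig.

97 m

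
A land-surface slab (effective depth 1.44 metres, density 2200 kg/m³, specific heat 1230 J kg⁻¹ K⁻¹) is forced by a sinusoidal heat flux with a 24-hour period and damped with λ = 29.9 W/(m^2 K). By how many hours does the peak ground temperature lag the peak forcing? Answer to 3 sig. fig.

Areal heat capacity C = ρ c_p D = 2200 × 1230 × 1.44 = 3.90×10^6 J/(m^2 K).
ω = 2π / 86400 s = 7.27×10^-5 s⁻¹.
Phase lag φ = arctan(Cω/λ) = arctan(283/29.9) = 1.47 rad.
Time lag = φ / ω = 1.47 / 7.27×10^-5 = 20200 s = 5.60 hours.

5.60 hours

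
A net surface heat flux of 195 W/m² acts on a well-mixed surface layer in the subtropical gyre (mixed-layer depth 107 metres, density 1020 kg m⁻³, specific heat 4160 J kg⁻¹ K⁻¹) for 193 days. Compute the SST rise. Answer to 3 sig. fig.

7.16 K

Areal heat capacity C = ρ c_p D = 1020 × 4160 × 107 = 4.54×10^8 J m⁻² K⁻¹.
Net heat input Q = F Δt = 195 × (193 days × 86400 s/day) = 3.25×10^9 J/m².
ΔT = Q / C = 3.25×10^9 / 4.54×10^8 = 7.16 K.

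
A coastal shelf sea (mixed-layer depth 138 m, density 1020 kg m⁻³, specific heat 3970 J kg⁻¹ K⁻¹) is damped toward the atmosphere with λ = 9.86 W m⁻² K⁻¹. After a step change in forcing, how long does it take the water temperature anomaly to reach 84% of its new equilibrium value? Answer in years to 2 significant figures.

Areal heat capacity C = ρ c_p D = 1020 × 3970 × 138 = 5.59×10^8 J m⁻² K⁻¹.
τ = C / λ = 5.59×10^8 / 9.86 = 5.67×10^7 s.
Fraction reached: 1 − e^(−t/τ) = 0.84 ⇒ t = −τ ln(1 − 0.84) = τ × 1.83.
t = 1.04×10^8 s = 3.29 years.

3.3 years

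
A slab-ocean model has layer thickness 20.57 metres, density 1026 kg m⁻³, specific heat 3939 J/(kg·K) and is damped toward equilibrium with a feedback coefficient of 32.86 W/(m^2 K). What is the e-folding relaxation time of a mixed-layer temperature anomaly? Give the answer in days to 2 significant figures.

29 days

Areal heat capacity C = ρ c_p D = 1026 × 3939 × 20.57 = 8.31×10^7 J/(m²·K).
Relaxation time τ = C / λ = 8.31×10^7 / 32.86 = 2.53×10^6 s.
In days: 2.53×10^6 s / (86400 s/day) = 29.3 days.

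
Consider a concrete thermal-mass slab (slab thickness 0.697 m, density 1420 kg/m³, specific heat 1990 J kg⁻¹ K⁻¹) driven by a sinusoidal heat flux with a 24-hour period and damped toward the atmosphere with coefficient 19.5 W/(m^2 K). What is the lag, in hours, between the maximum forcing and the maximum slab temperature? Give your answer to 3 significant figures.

Areal heat capacity C = ρ c_p D = 1420 × 1990 × 0.697 = 1.97×10^6 J m⁻² K⁻¹.
ω = 2π / 86400 s = 7.27×10^-5 s⁻¹.
Phase lag φ = arctan(Cω/λ) = arctan(143/19.5) = 1.44 rad.
Time lag = φ / ω = 1.44 / 7.27×10^-5 = 19700 s = 5.48 hours.

5.48 hours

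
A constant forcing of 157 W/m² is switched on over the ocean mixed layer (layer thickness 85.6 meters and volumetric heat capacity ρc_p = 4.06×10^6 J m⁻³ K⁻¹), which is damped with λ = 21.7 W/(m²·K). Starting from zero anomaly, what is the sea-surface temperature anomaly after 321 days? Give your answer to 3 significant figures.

5.95 K

Areal heat capacity C = ρc_p × D = 4.06×10^6 × 85.6 = 3.48×10^8 J/(m^2 K).
τ = C / λ = 3.48×10^8 / 21.7 = 1.60×10^7 s.
Equilibrium anomaly ΔT_eq = F / λ = 157 / 21.7 = 7.24 K.
t = 321 days = 2.77×10^7 s, so t/τ = 1.73.
ΔT(t) = ΔT_eq (1 − e^(−t/τ)) = 7.24 × (1 − e^−1.73) = 5.95 K.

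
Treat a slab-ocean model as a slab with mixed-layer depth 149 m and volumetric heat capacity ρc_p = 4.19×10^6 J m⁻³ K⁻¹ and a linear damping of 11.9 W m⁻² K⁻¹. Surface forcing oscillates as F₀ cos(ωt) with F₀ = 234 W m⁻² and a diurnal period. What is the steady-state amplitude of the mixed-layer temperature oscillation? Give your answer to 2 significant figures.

Areal heat capacity C = ρc_p × D = 4.19×10^6 × 149 = 6.24×10^8 J m⁻² K⁻¹.
Angular frequency ω = 2π / T = 2π / 86400 s = 7.27×10^-5 s⁻¹.
√((Cω)² + λ²) = √((45400)² + 11.9²) = 45400 W/(m²·K).
Amplitude A = F₀ / √((Cω)²+λ²) = 234 / 45400 = 0.00515 K.

0.0052 K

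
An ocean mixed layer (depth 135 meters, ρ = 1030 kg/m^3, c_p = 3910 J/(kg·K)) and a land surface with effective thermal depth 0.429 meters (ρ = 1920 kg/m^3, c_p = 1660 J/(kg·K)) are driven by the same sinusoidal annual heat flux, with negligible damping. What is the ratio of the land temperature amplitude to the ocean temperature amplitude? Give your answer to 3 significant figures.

398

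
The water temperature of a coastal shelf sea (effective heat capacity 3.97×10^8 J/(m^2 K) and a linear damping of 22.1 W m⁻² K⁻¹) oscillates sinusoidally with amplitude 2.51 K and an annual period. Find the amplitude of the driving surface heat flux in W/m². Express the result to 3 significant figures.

Areal heat capacity C = 3.97×10^8 J/(m^2 K) (given).
ω = 2π / 3.15×10^7 s = 1.99×10^-7 s⁻¹.
√((Cω)² + λ²) = √((79.1)² + 22.1²) = 82.1 W/(m²·K).
F₀ = A × √((Cω)²+λ²) = 2.51 × 82.1 = 206 W/m².

206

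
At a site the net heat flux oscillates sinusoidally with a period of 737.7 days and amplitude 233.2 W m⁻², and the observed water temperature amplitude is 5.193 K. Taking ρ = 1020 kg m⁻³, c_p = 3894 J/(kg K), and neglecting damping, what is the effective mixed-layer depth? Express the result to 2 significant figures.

ω = 2π / 6.37×10^7 s = 9.86×10^-8 s⁻¹.
Required C = F₀ / (A ω) = 233.2 / (5.193 × 9.86×10^-8) = 4.56×10^8 J/(m²·K).
D = C / (ρ c_p) = 4.56×10^8 / (1020 × 3894) = 115 m.

110 m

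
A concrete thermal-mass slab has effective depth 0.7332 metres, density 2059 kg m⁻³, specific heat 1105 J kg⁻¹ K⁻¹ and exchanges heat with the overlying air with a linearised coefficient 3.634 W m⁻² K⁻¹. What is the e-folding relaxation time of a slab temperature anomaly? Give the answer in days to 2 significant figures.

5.3 days

Areal heat capacity C = ρ c_p D = 2059 × 1105 × 0.7332 = 1.67×10^6 J/(m^2 K).
Relaxation time τ = C / λ = 1.67×10^6 / 3.634 = 4.59×10^5 s.
In days: 4.59×10^5 s / (86400 s/day) = 5.31 days.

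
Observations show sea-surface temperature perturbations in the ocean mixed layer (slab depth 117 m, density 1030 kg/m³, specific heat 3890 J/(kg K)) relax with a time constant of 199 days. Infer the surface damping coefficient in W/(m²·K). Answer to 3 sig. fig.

27.3

Areal heat capacity C = ρ c_p D = 1030 × 3890 × 117 = 4.69×10^8 J/(m^2 K).
τ = 199 days = 1.72×10^7 s.
λ = C / τ = 4.69×10^8 / 1.72×10^7 = 27.3 W/(m²·K).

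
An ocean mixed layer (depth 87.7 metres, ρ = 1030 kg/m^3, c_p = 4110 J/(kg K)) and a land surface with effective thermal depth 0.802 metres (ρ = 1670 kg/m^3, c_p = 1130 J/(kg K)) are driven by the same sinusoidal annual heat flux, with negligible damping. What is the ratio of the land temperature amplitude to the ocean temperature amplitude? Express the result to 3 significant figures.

245

C_ocean = 1030 × 4110 × 87.7 = 3.71×10^8 J/(m²·K).
C_land = 1670 × 1130 × 0.802 = 1.51×10^6 J/(m²·K).
Undamped amplitude ∝ 1/C, so A_land/A_ocean = C_ocean/C_land = 245.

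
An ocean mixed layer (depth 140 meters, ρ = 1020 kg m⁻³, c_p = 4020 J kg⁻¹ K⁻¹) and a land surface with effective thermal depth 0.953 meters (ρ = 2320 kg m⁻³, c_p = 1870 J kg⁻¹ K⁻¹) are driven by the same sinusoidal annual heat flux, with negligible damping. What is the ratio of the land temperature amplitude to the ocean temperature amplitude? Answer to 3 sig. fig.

139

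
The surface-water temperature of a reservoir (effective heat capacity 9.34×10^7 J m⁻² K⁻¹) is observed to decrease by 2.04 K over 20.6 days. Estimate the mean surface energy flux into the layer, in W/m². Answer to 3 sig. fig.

Areal heat capacity C = 9.34×10^7 J m⁻² K⁻¹ (given).
Required heat per unit area: Q = C ΔT = 9.34×10^7 × -2.04 = -1.91×10^8 J/m².
Flux F = Q / Δt = -1.91×10^8 / 1.78×10^6 s = -107 W/m².

-107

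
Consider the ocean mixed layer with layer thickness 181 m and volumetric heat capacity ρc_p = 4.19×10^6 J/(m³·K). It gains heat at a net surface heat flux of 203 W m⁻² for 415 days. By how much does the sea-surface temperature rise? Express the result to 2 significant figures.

9.6 K

Areal heat capacity C = ρc_p × D = 4.19×10^6 × 181 = 7.58×10^8 J/(m^2 K).
Net heat input Q = F Δt = 203 × (415 days × 86400 s/day) = 7.28×10^9 J/m².
ΔT = Q / C = 7.28×10^9 / 7.58×10^8 = 9.60 K.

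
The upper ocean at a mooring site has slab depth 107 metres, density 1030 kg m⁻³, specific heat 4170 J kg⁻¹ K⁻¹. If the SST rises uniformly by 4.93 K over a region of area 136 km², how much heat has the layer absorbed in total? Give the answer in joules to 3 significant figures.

Areal heat capacity C = ρ c_p D = 1030 × 4170 × 107 = 4.60×10^8 J m⁻² K⁻¹.
Heat per unit area: q = C ΔT = 4.60×10^8 × 4.93 = 2.27×10^9 J/m².
Total heat: Q = q × A = 2.27×10^9 × (136 × 10⁶ m²) = 3.08×10^17 J.

3.08×10^17 J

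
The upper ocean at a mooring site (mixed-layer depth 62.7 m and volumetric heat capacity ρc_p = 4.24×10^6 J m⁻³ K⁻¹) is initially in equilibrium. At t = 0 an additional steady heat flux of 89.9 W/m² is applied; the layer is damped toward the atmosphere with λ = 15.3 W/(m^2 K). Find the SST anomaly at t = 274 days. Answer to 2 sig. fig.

Areal heat capacity C = ρc_p × D = 4.24×10^6 × 62.7 = 2.66×10^8 J m⁻² K⁻¹.
τ = C / λ = 2.66×10^8 / 15.3 = 1.74×10^7 s.
Equilibrium anomaly ΔT_eq = F / λ = 89.9 / 15.3 = 5.88 K.
t = 274 days = 2.37×10^7 s, so t/τ = 1.36.
ΔT(t) = ΔT_eq (1 − e^(−t/τ)) = 5.88 × (1 − e^−1.36) = 4.37 K.

4.4 K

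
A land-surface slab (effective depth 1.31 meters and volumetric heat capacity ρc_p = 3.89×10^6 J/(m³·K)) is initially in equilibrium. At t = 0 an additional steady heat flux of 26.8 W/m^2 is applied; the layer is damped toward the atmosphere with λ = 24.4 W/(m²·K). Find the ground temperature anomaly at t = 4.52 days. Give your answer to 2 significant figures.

Areal heat capacity C = ρc_p × D = 3.89×10^6 × 1.31 = 5.10×10^6 J/(m²·K).
τ = C / λ = 5.10×10^6 / 24.4 = 2.09×10^5 s.
Equilibrium anomaly ΔT_eq = F / λ = 26.8 / 24.4 = 1.10 K.
t = 4.52 days = 3.91×10^5 s, so t/τ = 1.87.
ΔT(t) = ΔT_eq (1 − e^(−t/τ)) = 1.10 × (1 − e^−1.87) = 0.929 K.

0.93 K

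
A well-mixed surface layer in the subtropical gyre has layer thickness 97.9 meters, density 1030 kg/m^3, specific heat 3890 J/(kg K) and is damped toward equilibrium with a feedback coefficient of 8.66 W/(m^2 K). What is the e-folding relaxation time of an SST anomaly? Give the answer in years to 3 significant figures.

Areal heat capacity C = ρ c_p D = 1030 × 3890 × 97.9 = 3.92×10^8 J m⁻² K⁻¹.
Relaxation time τ = C / λ = 3.92×10^8 / 8.66 = 4.53×10^7 s.
In years: 4.53×10^7 s / (3.156×10^7 s/year) = 1.44 years.

1.44 years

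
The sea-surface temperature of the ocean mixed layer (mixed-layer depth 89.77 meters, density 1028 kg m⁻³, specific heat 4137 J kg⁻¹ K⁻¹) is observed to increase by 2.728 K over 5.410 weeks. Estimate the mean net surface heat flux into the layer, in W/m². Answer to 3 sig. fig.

318

Areal heat capacity C = ρ c_p D = 1028 × 4137 × 89.77 = 3.82×10^8 J/(m²·K).
Required heat per unit area: Q = C ΔT = 3.82×10^8 × 2.728 = 1.04×10^9 J/m².
Flux F = Q / Δt = 1.04×10^9 / 3.27×10^6 s = 318 W/m².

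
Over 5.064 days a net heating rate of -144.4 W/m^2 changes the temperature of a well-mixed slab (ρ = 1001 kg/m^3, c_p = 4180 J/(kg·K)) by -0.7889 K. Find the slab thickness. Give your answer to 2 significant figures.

19 m

Heat input Q = F Δt = -144.4 × 4.38×10^5 s = -6.32×10^7 J/m².
Required areal heat capacity C = Q / ΔT = 8.01×10^7 J/(m²·K).
Depth D = C / (ρ c_p) = 8.01×10^7 / (1001 × 4180) = 19.1 m.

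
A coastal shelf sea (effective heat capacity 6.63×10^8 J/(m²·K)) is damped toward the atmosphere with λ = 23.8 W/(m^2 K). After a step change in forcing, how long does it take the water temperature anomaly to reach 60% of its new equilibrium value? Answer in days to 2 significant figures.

Areal heat capacity C = 6.63×10^8 J/(m²·K) (given).
τ = C / λ = 6.63×10^8 / 23.8 = 2.79×10^7 s.
Fraction reached: 1 − e^(−t/τ) = 0.60 ⇒ t = −τ ln(1 − 0.60) = τ × 0.916.
t = 2.55×10^7 s = 295 days.

300 days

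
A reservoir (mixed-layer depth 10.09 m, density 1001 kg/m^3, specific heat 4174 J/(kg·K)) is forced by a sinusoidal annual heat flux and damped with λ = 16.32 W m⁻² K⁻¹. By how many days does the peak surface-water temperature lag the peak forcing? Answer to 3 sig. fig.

27.6 days

Areal heat capacity C = ρ c_p D = 1001 × 4174 × 10.09 = 4.22×10^7 J/(m^2 K).
ω = 2π / 3.15×10^7 s = 1.99×10^-7 s⁻¹.
Phase lag φ = arctan(Cω/λ) = arctan(8.40/16.32) = 0.475 rad.
Time lag = φ / ω = 0.475 / 1.99×10^-7 = 2.39×10^6 s = 27.6 days.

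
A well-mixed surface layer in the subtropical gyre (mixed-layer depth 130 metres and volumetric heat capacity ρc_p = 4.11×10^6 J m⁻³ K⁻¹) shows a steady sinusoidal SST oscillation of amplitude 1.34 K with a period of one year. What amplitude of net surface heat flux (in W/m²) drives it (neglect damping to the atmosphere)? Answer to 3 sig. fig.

Areal heat capacity C = ρc_p × D = 4.11×10^6 × 130 = 5.34×10^8 J/(m²·K).
ω = 2π / 3.15×10^7 s = 1.99×10^-7 s⁻¹.
Cω = 5.34×10^8 × 1.99×10^-7 = 106 W/(m²·K).
F₀ = A × Cω = 1.34 × 106 = 143 W/m².

143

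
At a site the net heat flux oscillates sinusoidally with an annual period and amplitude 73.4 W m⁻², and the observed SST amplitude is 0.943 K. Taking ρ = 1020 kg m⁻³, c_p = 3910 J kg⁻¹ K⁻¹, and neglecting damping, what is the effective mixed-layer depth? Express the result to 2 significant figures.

98 m

ω = 2π / 3.15×10^7 s = 1.99×10^-7 s⁻¹.
Required C = F₀ / (A ω) = 73.4 / (0.943 × 1.99×10^-7) = 3.91×10^8 J/(m²·K).
D = C / (ρ c_p) = 3.91×10^8 / (1020 × 3910) = 98.0 m.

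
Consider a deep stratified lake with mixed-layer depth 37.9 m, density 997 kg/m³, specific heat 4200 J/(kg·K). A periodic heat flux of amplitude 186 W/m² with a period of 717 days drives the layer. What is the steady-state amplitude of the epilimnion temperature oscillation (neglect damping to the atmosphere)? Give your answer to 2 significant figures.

Areal heat capacity C = ρ c_p D = 997 × 4200 × 37.9 = 1.59×10^8 J/(m²·K).
Angular frequency ω = 2π / T = 2π / 6.19×10^7 s = 1.01×10^-7 s⁻¹.
Cω = 1.59×10^8 × 1.01×10^-7 = 16.1 W/(m²·K).
Amplitude A = F₀ / (Cω) = 186 / 16.1 = 11.6 K.

12 K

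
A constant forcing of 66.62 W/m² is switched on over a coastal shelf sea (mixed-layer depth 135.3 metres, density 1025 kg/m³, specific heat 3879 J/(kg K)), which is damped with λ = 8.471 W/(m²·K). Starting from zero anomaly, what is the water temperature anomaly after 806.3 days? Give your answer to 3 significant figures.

5.24 K

Areal heat capacity C = ρ c_p D = 1025 × 3879 × 135.3 = 5.38×10^8 J/(m²·K).
τ = C / λ = 5.38×10^8 / 8.471 = 6.35×10^7 s.
Equilibrium anomaly ΔT_eq = F / λ = 66.62 / 8.471 = 7.86 K.
t = 806.3 days = 6.97×10^7 s, so t/τ = 1.10.
ΔT(t) = ΔT_eq (1 − e^(−t/τ)) = 7.86 × (1 − e^−1.10) = 5.24 K.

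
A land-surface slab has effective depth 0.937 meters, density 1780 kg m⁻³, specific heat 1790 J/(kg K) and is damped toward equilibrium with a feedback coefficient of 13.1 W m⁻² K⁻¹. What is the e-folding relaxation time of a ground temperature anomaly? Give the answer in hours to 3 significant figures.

63.3 hours

Areal heat capacity C = ρ c_p D = 1780 × 1790 × 0.937 = 2.99×10^6 J m⁻² K⁻¹.
Relaxation time τ = C / λ = 2.99×10^6 / 13.1 = 2.28×10^5 s.
In hours: 2.28×10^5 s / (3600 s/hour) = 63.3 hours.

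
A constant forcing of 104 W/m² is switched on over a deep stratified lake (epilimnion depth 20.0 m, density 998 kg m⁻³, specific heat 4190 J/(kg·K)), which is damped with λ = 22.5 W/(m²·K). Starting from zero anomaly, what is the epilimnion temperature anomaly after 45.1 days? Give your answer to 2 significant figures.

3.0 K

Areal heat capacity C = ρ c_p D = 998 × 4190 × 20.0 = 8.36×10^7 J m⁻² K⁻¹.
τ = C / λ = 8.36×10^7 / 22.5 = 3.72×10^6 s.
Equilibrium anomaly ΔT_eq = F / λ = 104 / 22.5 = 4.62 K.
t = 45.1 days = 3.90×10^6 s, so t/τ = 1.05.
ΔT(t) = ΔT_eq (1 − e^(−t/τ)) = 4.62 × (1 − e^−1.05) = 3.00 K.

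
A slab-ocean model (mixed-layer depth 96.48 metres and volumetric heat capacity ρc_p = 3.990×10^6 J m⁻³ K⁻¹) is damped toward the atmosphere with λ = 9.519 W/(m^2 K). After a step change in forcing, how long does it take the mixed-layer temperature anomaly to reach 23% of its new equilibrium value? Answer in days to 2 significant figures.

120 days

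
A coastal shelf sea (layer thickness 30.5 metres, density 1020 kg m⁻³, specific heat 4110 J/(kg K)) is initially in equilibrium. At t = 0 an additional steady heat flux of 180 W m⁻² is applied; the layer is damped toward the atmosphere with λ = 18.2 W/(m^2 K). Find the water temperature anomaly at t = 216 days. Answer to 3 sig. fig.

9.20 K

Areal heat capacity C = ρ c_p D = 1020 × 4110 × 30.5 = 1.28×10^8 J/(m^2 K).
τ = C / λ = 1.28×10^8 / 18.2 = 7.03×10^6 s.
Equilibrium anomaly ΔT_eq = F / λ = 180 / 18.2 = 9.89 K.
t = 216 days = 1.87×10^7 s, so t/τ = 2.66.
ΔT(t) = ΔT_eq (1 − e^(−t/τ)) = 9.89 × (1 − e^−2.66) = 9.20 K.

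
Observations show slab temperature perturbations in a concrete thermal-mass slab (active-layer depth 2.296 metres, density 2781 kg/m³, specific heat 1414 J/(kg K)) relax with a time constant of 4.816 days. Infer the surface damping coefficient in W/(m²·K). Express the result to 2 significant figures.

22

Areal heat capacity C = ρ c_p D = 2781 × 1414 × 2.296 = 9.03×10^6 J/(m²·K).
τ = 4.816 days = 4.16×10^5 s.
λ = C / τ = 9.03×10^6 / 4.16×10^5 = 21.7 W/(m²·K).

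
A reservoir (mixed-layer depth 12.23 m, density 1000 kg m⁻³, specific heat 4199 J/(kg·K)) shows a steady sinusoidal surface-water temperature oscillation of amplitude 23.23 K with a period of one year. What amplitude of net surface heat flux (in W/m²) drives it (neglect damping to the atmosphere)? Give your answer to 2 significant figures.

240

Areal heat capacity C = ρ c_p D = 1000 × 4199 × 12.23 = 5.14×10^7 J/(m²·K).
ω = 2π / 3.15×10^7 s = 1.99×10^-7 s⁻¹.
Cω = 5.14×10^7 × 1.99×10^-7 = 10.2 W/(m²·K).
F₀ = A × Cω = 23.23 × 10.2 = 238 W/m².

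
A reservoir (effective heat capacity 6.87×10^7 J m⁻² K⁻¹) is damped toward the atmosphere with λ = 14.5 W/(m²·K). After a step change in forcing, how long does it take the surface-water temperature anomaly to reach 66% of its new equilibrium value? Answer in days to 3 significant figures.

59.2 days

Areal heat capacity C = 6.87×10^7 J m⁻² K⁻¹ (given).
τ = C / λ = 6.87×10^7 / 14.5 = 4.74×10^6 s.
Fraction reached: 1 − e^(−t/τ) = 0.66 ⇒ t = −τ ln(1 − 0.66) = τ × 1.08.
t = 5.11×10^6 s = 59.2 days.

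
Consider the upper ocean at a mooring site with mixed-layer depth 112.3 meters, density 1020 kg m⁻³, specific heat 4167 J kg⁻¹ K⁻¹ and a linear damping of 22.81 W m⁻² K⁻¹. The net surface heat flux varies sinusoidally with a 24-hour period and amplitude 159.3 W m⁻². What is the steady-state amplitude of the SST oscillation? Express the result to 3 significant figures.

Areal heat capacity C = ρ c_p D = 1020 × 4167 × 112.3 = 4.77×10^8 J m⁻² K⁻¹.
Angular frequency ω = 2π / T = 2π / 86400 s = 7.27×10^-5 s⁻¹.
√((Cω)² + λ²) = √((34700)² + 22.81²) = 34700 W/(m²·K).
Amplitude A = F₀ / √((Cω)²+λ²) = 159.3 / 34700 = 0.00459 K.

0.00459 K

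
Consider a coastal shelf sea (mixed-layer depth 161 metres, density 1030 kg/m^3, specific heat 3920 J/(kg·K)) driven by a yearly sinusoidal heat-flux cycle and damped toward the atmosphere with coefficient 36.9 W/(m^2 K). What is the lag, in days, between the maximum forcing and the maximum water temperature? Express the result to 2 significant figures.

75 days

Areal heat capacity C = ρ c_p D = 1030 × 3920 × 161 = 6.50×10^8 J m⁻² K⁻¹.
ω = 2π / 3.15×10^7 s = 1.99×10^-7 s⁻¹.
Phase lag φ = arctan(Cω/λ) = arctan(130/36.9) = 1.29 rad.
Time lag = φ / ω = 1.29 / 1.99×10^-7 = 6.49×10^6 s = 75.1 days.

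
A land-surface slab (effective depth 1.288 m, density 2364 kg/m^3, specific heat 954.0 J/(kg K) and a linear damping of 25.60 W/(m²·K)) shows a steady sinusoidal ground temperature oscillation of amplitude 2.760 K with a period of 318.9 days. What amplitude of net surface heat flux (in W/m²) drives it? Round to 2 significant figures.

Areal heat capacity C = ρ c_p D = 2364 × 954.0 × 1.288 = 2.90×10^6 J m⁻² K⁻¹.
ω = 2π / 2.76×10^7 s = 2.28×10^-7 s⁻¹.
√((Cω)² + λ²) = √((0.662)² + 25.60²) = 25.6 W/(m²·K).
F₀ = A × √((Cω)²+λ²) = 2.760 × 25.6 = 70.7 W/m².

71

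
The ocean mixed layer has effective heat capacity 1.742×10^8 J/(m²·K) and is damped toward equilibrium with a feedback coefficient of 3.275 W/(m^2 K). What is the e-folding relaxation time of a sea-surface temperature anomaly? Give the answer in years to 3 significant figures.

1.69 years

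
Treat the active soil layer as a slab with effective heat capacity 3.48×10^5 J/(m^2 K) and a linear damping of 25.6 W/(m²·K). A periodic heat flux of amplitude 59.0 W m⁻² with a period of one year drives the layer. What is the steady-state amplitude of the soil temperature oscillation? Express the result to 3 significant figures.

2.30 K

Areal heat capacity C = 3.48×10^5 J/(m^2 K) (given).
Angular frequency ω = 2π / T = 2π / 3.15×10^7 s = 1.99×10^-7 s⁻¹.
√((Cω)² + λ²) = √((0.0693)² + 25.6²) = 25.6 W/(m²·K).
Amplitude A = F₀ / √((Cω)²+λ²) = 59.0 / 25.6 = 2.30 K.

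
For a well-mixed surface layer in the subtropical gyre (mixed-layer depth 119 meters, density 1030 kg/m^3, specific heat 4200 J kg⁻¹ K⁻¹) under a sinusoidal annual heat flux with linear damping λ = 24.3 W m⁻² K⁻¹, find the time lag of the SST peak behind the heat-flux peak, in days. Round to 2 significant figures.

Areal heat capacity C = ρ c_p D = 1030 × 4200 × 119 = 5.15×10^8 J/(m²·K).
ω = 2π / 3.15×10^7 s = 1.99×10^-7 s⁻¹.
Phase lag φ = arctan(Cω/λ) = arctan(103/24.3) = 1.34 rad.
Time lag = φ / ω = 1.34 / 1.99×10^-7 = 6.72×10^6 s = 77.7 days.

78 days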